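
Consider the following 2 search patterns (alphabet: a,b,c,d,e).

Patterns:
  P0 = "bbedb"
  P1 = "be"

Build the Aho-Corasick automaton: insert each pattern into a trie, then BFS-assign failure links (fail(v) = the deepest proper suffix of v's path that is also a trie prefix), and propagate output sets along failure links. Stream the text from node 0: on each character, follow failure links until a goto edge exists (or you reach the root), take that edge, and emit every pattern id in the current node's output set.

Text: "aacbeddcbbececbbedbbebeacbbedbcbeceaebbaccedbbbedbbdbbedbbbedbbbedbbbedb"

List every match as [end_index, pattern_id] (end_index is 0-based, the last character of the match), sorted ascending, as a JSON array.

Construct AC machine:
Trie (insert patterns):
  0='ε' goto b→1
  1='b' goto b→2 e→6
  2='bb' goto e→3
  3='bbe' goto d→4
  4='bbed' goto b→5
  5='bbedb' goto ·  ←P0
  6='be' goto ·  ←P1

Failure links (BFS by depth):
  n1('b'): parent n0 fail=0; on 'b' 0 → fail=0;  out ∅∪∅=∅
  n2('bb'): parent n1 fail=0; on 'b' 0 → fail=1;  out ∅∪∅=∅
  n6('be'): parent n1 fail=0; on 'e' 0 → fail=0;  out {1}∪∅={1}
  n3('bbe'): parent n2 fail=1; on 'e' 1 → fail=6;  out ∅∪{1}={1}
  n4('bbed'): parent n3 fail=6; on 'd' 6→0 → fail=0;  out ∅∪∅=∅
  n5('bbedb'): parent n4 fail=0; on 'b' 0 → fail=1;  out {0}∪∅={0}

Run:
i=0 'a': node 0→0
i=1 'a': node 0→0
i=2 'c': node 0→0
i=3 'b': node 0→1
i=4 'e': node 1→6  → match P1@[3:4]
i=5 'd': node 6→0 (via fail)
i=6 'd': node 0→0
i=7 'c': node 0→0
i=8 'b': node 0→1
i=9 'b': node 1→2
i=10 'e': node 2→3  → match P1@[9:10]
i=11 'c': node 3→0 (via fail)
i=12 'e': node 0→0
i=13 'c': node 0→0
i=14 'b': node 0→1
i=15 'b': node 1→2
i=16 'e': node 2→3  → match P1@[15:16]
i=17 'd': node 3→4
i=18 'b': node 4→5  → match P0@[14:18]
i=19 'b': node 5→2 (via fail)
i=20 'e': node 2→3  → match P1@[19:20]
i=21 'b': node 3→1 (via fail)
i=22 'e': node 1→6  → match P1@[21:22]
i=23 'a': node 6→0 (via fail)
i=24 'c': node 0→0
i=25 'b': node 0→1
i=26 'b': node 1→2
i=27 'e': node 2→3  → match P1@[26:27]
i=28 'd': node 3→4
i=29 'b': node 4→5  → match P0@[25:29]
i=30 'c': node 5→0 (via fail)
i=31 'b': node 0→1
i=32 'e': node 1→6  → match P1@[31:32]
i=33 'c': node 6→0 (via fail)
i=34 'e': node 0→0
i=35 'a': node 0→0
i=36 'e': node 0→0
i=37 'b': node 0→1
i=38 'b': node 1→2
i=39 'a': node 2→0 (via fail)
i=40 'c': node 0→0
i=41 'c': node 0→0
i=42 'e': node 0→0
i=43 'd': node 0→0
i=44 'b': node 0→1
i=45 'b': node 1→2
i=46 'b': node 2→2 (via fail)
i=47 'e': node 2→3  → match P1@[46:47]
i=48 'd': node 3→4
i=49 'b': node 4→5  → match P0@[45:49]
i=50 'b': node 5→2 (via fail)
i=51 'd': node 2→0 (via fail)
i=52 'b': node 0→1
i=53 'b': node 1→2
i=54 'e': node 2→3  → match P1@[53:54]
i=55 'd': node 3→4
i=56 'b': node 4→5  → match P0@[52:56]
i=57 'b': node 5→2 (via fail)
i=58 'b': node 2→2 (via fail)
i=59 'e': node 2→3  → match P1@[58:59]
i=60 'd': node 3→4
i=61 'b': node 4→5  → match P0@[57:61]
i=62 'b': node 5→2 (via fail)
i=63 'b': node 2→2 (via fail)
i=64 'e': node 2→3  → match P1@[63:64]
i=65 'd': node 3→4
i=66 'b': node 4→5  → match P0@[62:66]
i=67 'b': node 5→2 (via fail)
i=68 'b': node 2→2 (via fail)
i=69 'e': node 2→3  → match P1@[68:69]
i=70 'd': node 3→4
i=71 'b': node 4→5  → match P0@[67:71]

Matches: [[4,1],[10,1],[16,1],[18,0],[20,1],[22,1],[27,1],[29,0],[32,1],[47,1],[49,0],[54,1],[56,0],[59,1],[61,0],[64,1],[66,0],[69,1],[71,0]]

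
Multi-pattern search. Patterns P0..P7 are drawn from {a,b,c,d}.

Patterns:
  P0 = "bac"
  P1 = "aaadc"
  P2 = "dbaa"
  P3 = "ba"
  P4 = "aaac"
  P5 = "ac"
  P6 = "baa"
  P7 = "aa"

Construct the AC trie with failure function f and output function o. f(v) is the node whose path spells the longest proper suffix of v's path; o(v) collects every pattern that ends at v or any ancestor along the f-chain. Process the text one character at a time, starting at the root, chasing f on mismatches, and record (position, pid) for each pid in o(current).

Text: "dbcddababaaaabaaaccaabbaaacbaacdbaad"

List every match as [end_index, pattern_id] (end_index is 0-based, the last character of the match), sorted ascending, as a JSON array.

Build automaton:
Trie nodes:
  n0 'ε': a→4 b→1 d→9
  n1 'b': a→2
  n2 'ba': a→15 c→3  ←P3
  n3 'bac': ·  ←P0
  n4 'a': a→5 c→14
  n5 'aa': a→6  ←P7
  n6 'aaa': c→13 d→7
  n7 'aaad': c→8
  n8 'aaadc': ·  ←P1
  n9 'd': b→10
  n10 'db': a→11
  n11 'dba': a→12
  n12 'dbaa': ·  ←P2
  n13 'aaac': ·  ←P4
  n14 'ac': ·  ←P5
  n15 'baa': ·  ←P6

BFS fail/out derivation:
  fail(1) 'b': from fail(0)=0 chase 'b': 0 ⇒ 0;  out=∅∪out(0)=∅
  fail(4) 'a': from fail(0)=0 chase 'a': 0 ⇒ 0;  out=∅∪out(0)=∅
  fail(9) 'd': from fail(0)=0 chase 'd': 0 ⇒ 0;  out=∅∪out(0)=∅
  fail(2) 'ba': from fail(1)=0 chase 'a': 0 ⇒ 4;  out={3}∪out(4)={3}
  fail(5) 'aa': from fail(4)=0 chase 'a': 0 ⇒ 4;  out={7}∪out(4)={7}
  fail(10) 'db': from fail(9)=0 chase 'b': 0 ⇒ 1;  out=∅∪out(1)=∅
  fail(14) 'ac': from fail(4)=0 chase 'c': 0 ⇒ 0;  out={5}∪out(0)={5}
  fail(3) 'bac': from fail(2)=4 chase 'c': 4 ⇒ 14;  out={0}∪out(14)={0,5}
  fail(6) 'aaa': from fail(5)=4 chase 'a': 4 ⇒ 5;  out=∅∪out(5)={7}
  fail(11) 'dba': from fail(10)=1 chase 'a': 1 ⇒ 2;  out=∅∪out(2)={3}
  fail(15) 'baa': from fail(2)=4 chase 'a': 4 ⇒ 5;  out={6}∪out(5)={6,7}
  fail(7) 'aaad': from fail(6)=5 chase 'd': 5→4→0 ⇒ 9;  out=∅∪out(9)=∅
  fail(12) 'dbaa': from fail(11)=2 chase 'a': 2 ⇒ 15;  out={2}∪out(15)={2,6,7}
  fail(13) 'aaac': from fail(6)=5 chase 'c': 5→4 ⇒ 14;  out={4}∪out(14)={4,5}
  fail(8) 'aaadc': from fail(7)=9 chase 'c': 9→0 ⇒ 0;  out={1}∪out(0)={1}

Run:
pos 0 'd': at 9
pos 1 'b': at 10
pos 2 'c': at 0 ·f
pos 3 'd': at 9
pos 4 'd': at 9 ·f
pos 5 'a': at 4 ·f
pos 6 'b': at 1 ·f
pos 7 'a': at 2  → match P3@[6:7]
pos 8 'b': at 1 ·f
pos 9 'a': at 2  → match P3@[8:9]
pos 10 'a': at 15  → match P6@[8:10],P7@[9:10]
pos 11 'a': at 6 ·f  → match P7@[10:11]
pos 12 'a': at 6 ·f  → match P7@[11:12]
pos 13 'b': at 1 ·f
pos 14 'a': at 2  → match P3@[13:14]
pos 15 'a': at 15  → match P6@[13:15],P7@[14:15]
pos 16 'a': at 6 ·f  → match P7@[15:16]
pos 17 'c': at 13  → match P4@[14:17],P5@[16:17]
pos 18 'c': at 0 ·f
pos 19 'a': at 4
pos 20 'a': at 5  → match P7@[19:20]
pos 21 'b': at 1 ·f
pos 22 'b': at 1 ·f
pos 23 'a': at 2  → match P3@[22:23]
pos 24 'a': at 15  → match P6@[22:24],P7@[23:24]
pos 25 'a': at 6 ·f  → match P7@[24:25]
pos 26 'c': at 13  → match P4@[23:26],P5@[25:26]
pos 27 'b': at 1 ·f
pos 28 'a': at 2  → match P3@[27:28]
pos 29 'a': at 15  → match P6@[27:29],P7@[28:29]
pos 30 'c': at 14 ·f  → match P5@[29:30]
pos 31 'd': at 9 ·f
pos 32 'b': at 10
pos 33 'a': at 11  → match P3@[32:33]
pos 34 'a': at 12  → match P2@[31:34],P6@[32:34],P7@[33:34]
pos 35 'd': at 9 ·f

All matches (sorted): [[7,3],[9,3],[10,6],[10,7],[11,7],[12,7],[14,3],[15,6],[15,7],[16,7],[17,4],[17,5],[20,7],[23,3],[24,6],[24,7],[25,7],[26,4],[26,5],[28,3],[29,6],[29,7],[30,5],[33,3],[34,2],[34,6],[34,7]]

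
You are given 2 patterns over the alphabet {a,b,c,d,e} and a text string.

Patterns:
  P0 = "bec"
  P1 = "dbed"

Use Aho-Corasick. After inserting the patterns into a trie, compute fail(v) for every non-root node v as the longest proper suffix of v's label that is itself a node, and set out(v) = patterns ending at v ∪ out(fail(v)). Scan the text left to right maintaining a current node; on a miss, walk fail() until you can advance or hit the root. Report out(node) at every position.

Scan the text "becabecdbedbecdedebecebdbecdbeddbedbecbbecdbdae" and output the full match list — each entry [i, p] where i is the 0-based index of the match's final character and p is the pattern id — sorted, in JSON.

Construct AC machine:
Trie (insert patterns):
  n0 'ε': b→1 d→4
  n1 'b': e→2
  n2 'be': c→3
  n3 'bec': ·  ←P0
  n4 'd': b→5
  n5 'db': e→6
  n6 'dbe': d→7
  n7 'dbed': ·  ←P1

BFS fail/out derivation:
  n1('b'): parent n0 fail=0; on 'b' 0 → fail=0;  out ∅∪∅=∅
  n4('d'): parent n0 fail=0; on 'd' 0 → fail=0;  out ∅∪∅=∅
  n2('be'): parent n1 fail=0; on 'e' 0 → fail=0;  out ∅∪∅=∅
  n5('db'): parent n4 fail=0; on 'b' 0 → fail=1;  out ∅∪∅=∅
  n3('bec'): parent n2 fail=0; on 'c' 0 → fail=0;  out {0}∪∅={0}
  n6('dbe'): parent n5 fail=1; on 'e' 1 → fail=2;  out ∅∪∅=∅
  n7('dbed'): parent n6 fail=2; on 'd' 2→0 → fail=4;  out {1}∪∅={1}

Text stream:
pos 0 'b': at 1
pos 1 'e': at 2
pos 2 'c': at 3  emit P0@[0:2]
pos 3 'a': at 0 (fail-walked)
pos 4 'b': at 1
pos 5 'e': at 2
pos 6 'c': at 3  emit P0@[4:6]
pos 7 'd': at 4 (fail-walked)
pos 8 'b': at 5
pos 9 'e': at 6
pos 10 'd': at 7  emit P1@[7:10]
pos 11 'b': at 5 (fail-walked)
pos 12 'e': at 6
pos 13 'c': at 3 (fail-walked)  emit P0@[11:13]
pos 14 'd': at 4 (fail-walked)
pos 15 'e': at 0 (fail-walked)
pos 16 'd': at 4
pos 17 'e': at 0 (fail-walked)
pos 18 'b': at 1
pos 19 'e': at 2
pos 20 'c': at 3  emit P0@[18:20]
pos 21 'e': at 0 (fail-walked)
pos 22 'b': at 1
pos 23 'd': at 4 (fail-walked)
pos 24 'b': at 5
pos 25 'e': at 6
pos 26 'c': at 3 (fail-walked)  emit P0@[24:26]
pos 27 'd': at 4 (fail-walked)
pos 28 'b': at 5
pos 29 'e': at 6
pos 30 'd': at 7  emit P1@[27:30]
pos 31 'd': at 4 (fail-walked)
pos 32 'b': at 5
pos 33 'e': at 6
pos 34 'd': at 7  emit P1@[31:34]
pos 35 'b': at 5 (fail-walked)
pos 36 'e': at 6
pos 37 'c': at 3 (fail-walked)  emit P0@[35:37]
pos 38 'b': at 1 (fail-walked)
pos 39 'b': at 1 (fail-walked)
pos 40 'e': at 2
pos 41 'c': at 3  emit P0@[39:41]
pos 42 'd': at 4 (fail-walked)
pos 43 'b': at 5
pos 44 'd': at 4 (fail-walked)
pos 45 'a': at 0 (fail-walked)
pos 46 'e': at 0

Result: [[2,0],[6,0],[10,1],[13,0],[20,0],[26,0],[30,1],[34,1],[37,0],[41,0]]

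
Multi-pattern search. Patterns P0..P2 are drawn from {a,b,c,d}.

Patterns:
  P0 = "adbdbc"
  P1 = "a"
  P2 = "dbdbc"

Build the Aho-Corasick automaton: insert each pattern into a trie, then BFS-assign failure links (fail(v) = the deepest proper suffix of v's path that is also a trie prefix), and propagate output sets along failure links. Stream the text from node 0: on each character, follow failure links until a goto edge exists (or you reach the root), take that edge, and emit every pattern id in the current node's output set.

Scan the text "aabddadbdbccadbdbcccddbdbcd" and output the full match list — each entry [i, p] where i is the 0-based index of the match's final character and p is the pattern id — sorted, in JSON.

Build automaton:
Trie (insert patterns):
  n0 'ε': a→1 d→7
  n1 'a': d→2  [P1 ends]
  n2 'ad': b→3
  n3 'adb': d→4
  n4 'adbd': b→5
  n5 'adbdb': c→6
  n6 'adbdbc': ·  [P0 ends]
  n7 'd': b→8
  n8 'db': d→9
  n9 'dbd': b→10
  n10 'dbdb': c→11
  n11 'dbdbc': ·  [P2 ends]

Failure links (BFS by depth):
  n1('a'): parent n0 fail=0; on 'a' 0 → fail=0;  out {1}∪∅={1}
  n7('d'): parent n0 fail=0; on 'd' 0 → fail=0;  out ∅∪∅=∅
  n2('ad'): parent n1 fail=0; on 'd' 0 → fail=7;  out ∅∪∅=∅
  n8('db'): parent n7 fail=0; on 'b' 0 → fail=0;  out ∅∪∅=∅
  n3('adb'): parent n2 fail=7; on 'b' 7 → fail=8;  out ∅∪∅=∅
  n9('dbd'): parent n8 fail=0; on 'd' 0 → fail=7;  out ∅∪∅=∅
  n4('adbd'): parent n3 fail=8; on 'd' 8 → fail=9;  out ∅∪∅=∅
  n10('dbdb'): parent n9 fail=7; on 'b' 7 → fail=8;  out ∅∪∅=∅
  n5('adbdb'): parent n4 fail=9; on 'b' 9 → fail=10;  out ∅∪∅=∅
  n11('dbdbc'): parent n10 fail=8; on 'c' 8→0 → fail=0;  out {2}∪∅={2}
  n6('adbdbc'): parent n5 fail=10; on 'c' 10 → fail=11;  out {0}∪{2}={0,2}

Text stream:
pos 0 'a': at 1  ** P1@[0:0]
pos 1 'a': at 1 (via fail)  ** P1@[1:1]
pos 2 'b': at 0 (via fail)
pos 3 'd': at 7
pos 4 'd': at 7 (via fail)
pos 5 'a': at 1 (via fail)  ** P1@[5:5]
pos 6 'd': at 2
pos 7 'b': at 3
pos 8 'd': at 4
pos 9 'b': at 5
pos 10 'c': at 6  ** P0@[5:10],P2@[6:10]
pos 11 'c': at 0 (via fail)
pos 12 'a': at 1  ** P1@[12:12]
pos 13 'd': at 2
pos 14 'b': at 3
pos 15 'd': at 4
pos 16 'b': at 5
pos 17 'c': at 6  ** P0@[12:17],P2@[13:17]
pos 18 'c': at 0 (via fail)
pos 19 'c': at 0
pos 20 'd': at 7
pos 21 'd': at 7 (via fail)
pos 22 'b': at 8
pos 23 'd': at 9
pos 24 'b': at 10
pos 25 'c': at 11  ** P2@[21:25]
pos 26 'd': at 7 (via fail)

Result: [[0,1],[1,1],[5,1],[10,0],[10,2],[12,1],[17,0],[17,2],[25,2]]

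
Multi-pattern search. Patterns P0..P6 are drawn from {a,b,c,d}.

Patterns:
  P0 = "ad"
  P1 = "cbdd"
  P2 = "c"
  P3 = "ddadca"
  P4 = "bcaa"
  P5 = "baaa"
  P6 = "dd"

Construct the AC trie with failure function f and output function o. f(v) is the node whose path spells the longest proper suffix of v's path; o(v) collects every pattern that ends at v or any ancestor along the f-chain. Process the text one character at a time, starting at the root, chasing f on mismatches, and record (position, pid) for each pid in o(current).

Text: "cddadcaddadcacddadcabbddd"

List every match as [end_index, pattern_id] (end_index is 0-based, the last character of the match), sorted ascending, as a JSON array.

Build automaton:
Trie nodes:
  0='ε' goto a→1 b→13 c→3 d→7
  1='a' goto d→2
  2='ad' goto ·  ←P0
  3='c' goto b→4  ←P2
  4='cb' goto d→5
  5='cbd' goto d→6
  6='cbdd' goto ·  ←P1
  7='d' goto d→8
  8='dd' goto a→9  ←P6
  9='dda' goto d→10
  10='ddad' goto c→11
  11='ddadc' goto a→12
  12='ddadca' goto ·  ←P3
  13='b' goto a→17 c→14
  14='bc' goto a→15
  15='bca' goto a→16
  16='bcaa' goto ·  ←P4
  17='ba' goto a→18
  18='baa' goto a→19
  19='baaa' goto ·  ←P5

Failure links (BFS by depth):
  fail(1) 'a': from fail(0)=0 chase 'a': 0 ⇒ 0;  out=∅∪out(0)=∅
  fail(3) 'c': from fail(0)=0 chase 'c': 0 ⇒ 0;  out={2}∪out(0)={2}
  fail(7) 'd': from fail(0)=0 chase 'd': 0 ⇒ 0;  out=∅∪out(0)=∅
  fail(13) 'b': from fail(0)=0 chase 'b': 0 ⇒ 0;  out=∅∪out(0)=∅
  fail(2) 'ad': from fail(1)=0 chase 'd': 0 ⇒ 7;  out={0}∪out(7)={0}
  fail(4) 'cb': from fail(3)=0 chase 'b': 0 ⇒ 13;  out=∅∪out(13)=∅
  fail(8) 'dd': from fail(7)=0 chase 'd': 0 ⇒ 7;  out={6}∪out(7)={6}
  fail(14) 'bc': from fail(13)=0 chase 'c': 0 ⇒ 3;  out=∅∪out(3)={2}
  fail(17) 'ba': from fail(13)=0 chase 'a': 0 ⇒ 1;  out=∅∪out(1)=∅
  fail(5) 'cbd': from fail(4)=13 chase 'd': 13→0 ⇒ 7;  out=∅∪out(7)=∅
  fail(9) 'dda': from fail(8)=7 chase 'a': 7→0 ⇒ 1;  out=∅∪out(1)=∅
  fail(15) 'bca': from fail(14)=3 chase 'a': 3→0 ⇒ 1;  out=∅∪out(1)=∅
  fail(18) 'baa': from fail(17)=1 chase 'a': 1→0 ⇒ 1;  out=∅∪out(1)=∅
  fail(6) 'cbdd': from fail(5)=7 chase 'd': 7 ⇒ 8;  out={1}∪out(8)={1,6}
  fail(10) 'ddad': from fail(9)=1 chase 'd': 1 ⇒ 2;  out=∅∪out(2)={0}
  fail(16) 'bcaa': from fail(15)=1 chase 'a': 1→0 ⇒ 1;  out={4}∪out(1)={4}
  fail(19) 'baaa': from fail(18)=1 chase 'a': 1→0 ⇒ 1;  out={5}∪out(1)={5}
  fail(11) 'ddadc': from fail(10)=2 chase 'c': 2→7→0 ⇒ 3;  out=∅∪out(3)={2}
  fail(12) 'ddadca': from fail(11)=3 chase 'a': 3→0 ⇒ 1;  out={3}∪out(1)={3}

Scan:
pos 0 'c': at 3  ** P2@[0:0]
pos 1 'd': at 7 (via fail)
pos 2 'd': at 8  ** P6@[1:2]
pos 3 'a': at 9
pos 4 'd': at 10  ** P0@[3:4]
pos 5 'c': at 11  ** P2@[5:5]
pos 6 'a': at 12  ** P3@[1:6]
pos 7 'd': at 2 (via fail)  ** P0@[6:7]
pos 8 'd': at 8 (via fail)  ** P6@[7:8]
pos 9 'a': at 9
pos 10 'd': at 10  ** P0@[9:10]
pos 11 'c': at 11  ** P2@[11:11]
pos 12 'a': at 12  ** P3@[7:12]
pos 13 'c': at 3 (via fail)  ** P2@[13:13]
pos 14 'd': at 7 (via fail)
pos 15 'd': at 8  ** P6@[14:15]
pos 16 'a': at 9
pos 17 'd': at 10  ** P0@[16:17]
pos 18 'c': at 11  ** P2@[18:18]
pos 19 'a': at 12  ** P3@[14:19]
pos 20 'b': at 13 (via fail)
pos 21 'b': at 13 (via fail)
pos 22 'd': at 7 (via fail)
pos 23 'd': at 8  ** P6@[22:23]
pos 24 'd': at 8 (via fail)  ** P6@[23:24]

Result: [[0,2],[2,6],[4,0],[5,2],[6,3],[7,0],[8,6],[10,0],[11,2],[12,3],[13,2],[15,6],[17,0],[18,2],[19,3],[23,6],[24,6]]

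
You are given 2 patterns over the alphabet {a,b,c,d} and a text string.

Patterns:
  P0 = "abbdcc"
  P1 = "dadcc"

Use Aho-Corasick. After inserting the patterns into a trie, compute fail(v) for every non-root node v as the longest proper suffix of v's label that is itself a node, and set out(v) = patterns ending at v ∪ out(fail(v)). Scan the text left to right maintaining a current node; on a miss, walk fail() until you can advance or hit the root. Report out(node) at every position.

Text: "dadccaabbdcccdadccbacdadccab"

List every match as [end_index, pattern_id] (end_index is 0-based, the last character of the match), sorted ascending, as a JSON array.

Construct AC machine:
Trie (insert patterns):
  0='ε' goto a→1 d→7
  1='a' goto b→2
  2='ab' goto b→3
  3='abb' goto d→4
  4='abbd' goto c→5
  5='abbdc' goto c→6
  6='abbdcc' goto ·  ←P0
  7='d' goto a→8
  8='da' goto d→9
  9='dad' goto c→10
  10='dadc' goto c→11
  11='dadcc' goto ·  ←P1

BFS fail/out derivation:
  n1('a'): parent n0 fail=0; on 'a' 0 → fail=0;  out ∅∪∅=∅
  n7('d'): parent n0 fail=0; on 'd' 0 → fail=0;  out ∅∪∅=∅
  n2('ab'): parent n1 fail=0; on 'b' 0 → fail=0;  out ∅∪∅=∅
  n8('da'): parent n7 fail=0; on 'a' 0 → fail=1;  out ∅∪∅=∅
  n3('abb'): parent n2 fail=0; on 'b' 0 → fail=0;  out ∅∪∅=∅
  n9('dad'): parent n8 fail=1; on 'd' 1→0 → fail=7;  out ∅∪∅=∅
  n4('abbd'): parent n3 fail=0; on 'd' 0 → fail=7;  out ∅∪∅=∅
  n10('dadc'): parent n9 fail=7; on 'c' 7→0 → fail=0;  out ∅∪∅=∅
  n5('abbdc'): parent n4 fail=7; on 'c' 7→0 → fail=0;  out ∅∪∅=∅
  n11('dadcc'): parent n10 fail=0; on 'c' 0 → fail=0;  out {1}∪∅={1}
  n6('abbdcc'): parent n5 fail=0; on 'c' 0 → fail=0;  out {0}∪∅={0}

Text stream:
[0] read 'd'  n0⇒n7
[1] read 'a'  n7⇒n8
[2] read 'd'  n8⇒n9
[3] read 'c'  n9⇒n10
[4] read 'c'  n10⇒n11  → match P1@[0:4]
[5] read 'a'  n11⇒n1 (via fail)
[6] read 'a'  n1⇒n1 (via fail)
[7] read 'b'  n1⇒n2
[8] read 'b'  n2⇒n3
[9] read 'd'  n3⇒n4
[10] read 'c'  n4⇒n5
[11] read 'c'  n5⇒n6  → match P0@[6:11]
[12] read 'c'  n6⇒n0 (via fail)
[13] read 'd'  n0⇒n7
[14] read 'a'  n7⇒n8
[15] read 'd'  n8⇒n9
[16] read 'c'  n9⇒n10
[17] read 'c'  n10⇒n11  → match P1@[13:17]
[18] read 'b'  n11⇒n0 (via fail)
[19] read 'a'  n0⇒n1
[20] read 'c'  n1⇒n0 (via fail)
[21] read 'd'  n0⇒n7
[22] read 'a'  n7⇒n8
[23] read 'd'  n8⇒n9
[24] read 'c'  n9⇒n10
[25] read 'c'  n10⇒n11  → match P1@[21:25]
[26] read 'a'  n11⇒n1 (via fail)
[27] read 'b'  n1⇒n2

All matches (sorted): [[4,1],[11,0],[17,1],[25,1]]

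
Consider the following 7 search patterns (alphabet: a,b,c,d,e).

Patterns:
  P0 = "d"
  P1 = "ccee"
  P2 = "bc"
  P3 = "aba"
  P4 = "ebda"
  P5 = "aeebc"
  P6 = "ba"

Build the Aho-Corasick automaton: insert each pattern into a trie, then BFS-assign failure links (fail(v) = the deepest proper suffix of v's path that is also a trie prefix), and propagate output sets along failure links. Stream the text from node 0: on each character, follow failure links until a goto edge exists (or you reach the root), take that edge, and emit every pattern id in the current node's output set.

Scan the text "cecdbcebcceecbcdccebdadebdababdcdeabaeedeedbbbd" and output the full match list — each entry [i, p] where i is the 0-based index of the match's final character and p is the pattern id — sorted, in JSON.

Build automaton:
Trie nodes:
  0='ε' goto a→8 b→6 c→2 d→1 e→11
  1='d' goto ·  [P0 ends]
  2='c' goto c→3
  3='cc' goto e→4
  4='cce' goto e→5
  5='ccee' goto ·  [P1 ends]
  6='b' goto a→19 c→7
  7='bc' goto ·  [P2 ends]
  8='a' goto b→9 e→15
  9='ab' goto a→10
  10='aba' goto ·  [P3 ends]
  11='e' goto b→12
  12='eb' goto d→13
  13='ebd' goto a→14
  14='ebda' goto ·  [P4 ends]
  15='ae' goto e→16
  16='aee' goto b→17
  17='aeeb' goto c→18
  18='aeebc' goto ·  [P5 ends]
  19='ba' goto ·  [P6 ends]

BFS fail/out derivation:
  n1('d'): parent n0 fail=0; on 'd' 0 → fail=0;  out {0}∪∅={0}
  n2('c'): parent n0 fail=0; on 'c' 0 → fail=0;  out ∅∪∅=∅
  n6('b'): parent n0 fail=0; on 'b' 0 → fail=0;  out ∅∪∅=∅
  n8('a'): parent n0 fail=0; on 'a' 0 → fail=0;  out ∅∪∅=∅
  n11('e'): parent n0 fail=0; on 'e' 0 → fail=0;  out ∅∪∅=∅
  n3('cc'): parent n2 fail=0; on 'c' 0 → fail=2;  out ∅∪∅=∅
  n7('bc'): parent n6 fail=0; on 'c' 0 → fail=2;  out {2}∪∅={2}
  n9('ab'): parent n8 fail=0; on 'b' 0 → fail=6;  out ∅∪∅=∅
  n12('eb'): parent n11 fail=0; on 'b' 0 → fail=6;  out ∅∪∅=∅
  n15('ae'): parent n8 fail=0; on 'e' 0 → fail=11;  out ∅∪∅=∅
  n19('ba'): parent n6 fail=0; on 'a' 0 → fail=8;  out {6}∪∅={6}
  n4('cce'): parent n3 fail=2; on 'e' 2→0 → fail=11;  out ∅∪∅=∅
  n10('aba'): parent n9 fail=6; on 'a' 6 → fail=19;  out {3}∪{6}={3,6}
  n13('ebd'): parent n12 fail=6; on 'd' 6→0 → fail=1;  out ∅∪{0}={0}
  n16('aee'): parent n15 fail=11; on 'e' 11→0 → fail=11;  out ∅∪∅=∅
  n5('ccee'): parent n4 fail=11; on 'e' 11→0 → fail=11;  out {1}∪∅={1}
  n14('ebda'): parent n13 fail=1; on 'a' 1→0 → fail=8;  out {4}∪∅={4}
  n17('aeeb'): parent n16 fail=11; on 'b' 11 → fail=12;  out ∅∪∅=∅
  n18('aeebc'): parent n17 fail=12; on 'c' 12→6 → fail=7;  out {5}∪{2}={2,5}

Run:
i=0 'c': node 0→2
i=1 'e': node 2→11 ·f
i=2 'c': node 11→2 ·f
i=3 'd': node 2→1 ·f  ** P0@[3:3]
i=4 'b': node 1→6 ·f
i=5 'c': node 6→7  ** P2@[4:5]
i=6 'e': node 7→11 ·f
i=7 'b': node 11→12
i=8 'c': node 12→7 ·f  ** P2@[7:8]
i=9 'c': node 7→3 ·f
i=10 'e': node 3→4
i=11 'e': node 4→5  ** P1@[8:11]
i=12 'c': node 5→2 ·f
i=13 'b': node 2→6 ·f
i=14 'c': node 6→7  ** P2@[13:14]
i=15 'd': node 7→1 ·f  ** P0@[15:15]
i=16 'c': node 1→2 ·f
i=17 'c': node 2→3
i=18 'e': node 3→4
i=19 'b': node 4→12 ·f
i=20 'd': node 12→13  ** P0@[20:20]
i=21 'a': node 13→14  ** P4@[18:21]
i=22 'd': node 14→1 ·f  ** P0@[22:22]
i=23 'e': node 1→11 ·f
i=24 'b': node 11→12
i=25 'd': node 12→13  ** P0@[25:25]
i=26 'a': node 13→14  ** P4@[23:26]
i=27 'b': node 14→9 ·f
i=28 'a': node 9→10  ** P3@[26:28],P6@[27:28]
i=29 'b': node 10→9 ·f
i=30 'd': node 9→1 ·f  ** P0@[30:30]
i=31 'c': node 1→2 ·f
i=32 'd': node 2→1 ·f  ** P0@[32:32]
i=33 'e': node 1→11 ·f
i=34 'a': node 11→8 ·f
i=35 'b': node 8→9
i=36 'a': node 9→10  ** P3@[34:36],P6@[35:36]
i=37 'e': node 10→15 ·f
i=38 'e': node 15→16
i=39 'd': node 16→1 ·f  ** P0@[39:39]
i=40 'e': node 1→11 ·f
i=41 'e': node 11→11 ·f
i=42 'd': node 11→1 ·f  ** P0@[42:42]
i=43 'b': node 1→6 ·f
i=44 'b': node 6→6 ·f
i=45 'b': node 6→6 ·f
i=46 'd': node 6→1 ·f  ** P0@[46:46]

Matches: [[3,0],[5,2],[8,2],[11,1],[14,2],[15,0],[20,0],[21,4],[22,0],[25,0],[26,4],[28,3],[28,6],[30,0],[32,0],[36,3],[36,6],[39,0],[42,0],[46,0]]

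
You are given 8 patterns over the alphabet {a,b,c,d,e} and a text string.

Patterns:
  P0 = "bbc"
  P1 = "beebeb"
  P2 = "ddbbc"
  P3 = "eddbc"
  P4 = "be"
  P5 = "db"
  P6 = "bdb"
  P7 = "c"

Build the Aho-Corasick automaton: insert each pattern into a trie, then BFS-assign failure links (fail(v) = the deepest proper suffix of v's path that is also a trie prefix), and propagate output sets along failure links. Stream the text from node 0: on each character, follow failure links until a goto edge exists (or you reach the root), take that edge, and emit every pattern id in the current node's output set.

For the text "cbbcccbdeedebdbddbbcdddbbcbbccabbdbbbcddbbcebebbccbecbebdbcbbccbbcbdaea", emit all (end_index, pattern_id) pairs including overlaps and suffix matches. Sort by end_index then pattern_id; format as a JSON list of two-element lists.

Build:
Trie nodes:
  0='ε' goto b→1 c→22 d→9 e→14
  1='b' goto b→2 d→20 e→4
  2='bb' goto c→3
  3='bbc' goto ·  [P0 ends]
  4='be' goto e→5  [P4 ends]
  5='bee' goto b→6
  6='beeb' goto e→7
  7='beebe' goto b→8
  8='beebeb' goto ·  [P1 ends]
  9='d' goto b→19 d→10
  10='dd' goto b→11
  11='ddb' goto b→12
  12='ddbb' goto c→13
  13='ddbbc' goto ·  [P2 ends]
  14='e' goto d→15
  15='ed' goto d→16
  16='edd' goto b→17
  17='eddb' goto c→18
  18='eddbc' goto ·  [P3 ends]
  19='db' goto ·  [P5 ends]
  20='bd' goto b→21
  21='bdb' goto ·  [P6 ends]
  22='c' goto ·  [P7 ends]

BFS fail/out derivation:
  fail(1) 'b': from fail(0)=0 chase 'b': 0 ⇒ 0;  out=∅∪out(0)=∅
  fail(9) 'd': from fail(0)=0 chase 'd': 0 ⇒ 0;  out=∅∪out(0)=∅
  fail(14) 'e': from fail(0)=0 chase 'e': 0 ⇒ 0;  out=∅∪out(0)=∅
  fail(22) 'c': from fail(0)=0 chase 'c': 0 ⇒ 0;  out={7}∪out(0)={7}
  fail(2) 'bb': from fail(1)=0 chase 'b': 0 ⇒ 1;  out=∅∪out(1)=∅
  fail(4) 'be': from fail(1)=0 chase 'e': 0 ⇒ 14;  out={4}∪out(14)={4}
  fail(10) 'dd': from fail(9)=0 chase 'd': 0 ⇒ 9;  out=∅∪out(9)=∅
  fail(15) 'ed': from fail(14)=0 chase 'd': 0 ⇒ 9;  out=∅∪out(9)=∅
  fail(19) 'db': from fail(9)=0 chase 'b': 0 ⇒ 1;  out={5}∪out(1)={5}
  fail(20) 'bd': from fail(1)=0 chase 'd': 0 ⇒ 9;  out=∅∪out(9)=∅
  fail(3) 'bbc': from fail(2)=1 chase 'c': 1→0 ⇒ 22;  out={0}∪out(22)={0,7}
  fail(5) 'bee': from fail(4)=14 chase 'e': 14→0 ⇒ 14;  out=∅∪out(14)=∅
  fail(11) 'ddb': from fail(10)=9 chase 'b': 9 ⇒ 19;  out=∅∪out(19)={5}
  fail(16) 'edd': from fail(15)=9 chase 'd': 9 ⇒ 10;  out=∅∪out(10)=∅
  fail(21) 'bdb': from fail(20)=9 chase 'b': 9 ⇒ 19;  out={6}∪out(19)={5,6}
  fail(6) 'beeb': from fail(5)=14 chase 'b': 14→0 ⇒ 1;  out=∅∪out(1)=∅
  fail(12) 'ddbb': from fail(11)=19 chase 'b': 19→1 ⇒ 2;  out=∅∪out(2)=∅
  fail(17) 'eddb': from fail(16)=10 chase 'b': 10 ⇒ 11;  out=∅∪out(11)={5}
  fail(7) 'beebe': from fail(6)=1 chase 'e': 1 ⇒ 4;  out=∅∪out(4)={4}
  fail(13) 'ddbbc': from fail(12)=2 chase 'c': 2 ⇒ 3;  out={2}∪out(3)={0,2,7}
  fail(18) 'eddbc': from fail(17)=11 chase 'c': 11→19→1→0 ⇒ 22;  out={3}∪out(22)={3,7}
  fail(8) 'beebeb': from fail(7)=4 chase 'b': 4→14→0 ⇒ 1;  out={1}∪out(1)={1}

Run:
pos 0 'c': at 22  emit P7@[0:0]
pos 1 'b': at 1 (via fail)
pos 2 'b': at 2
pos 3 'c': at 3  emit P0@[1:3],P7@[3:3]
pos 4 'c': at 22 (via fail)  emit P7@[4:4]
pos 5 'c': at 22 (via fail)  emit P7@[5:5]
pos 6 'b': at 1 (via fail)
pos 7 'd': at 20
pos 8 'e': at 14 (via fail)
pos 9 'e': at 14 (via fail)
pos 10 'd': at 15
pos 11 'e': at 14 (via fail)
pos 12 'b': at 1 (via fail)
pos 13 'd': at 20
pos 14 'b': at 21  emit P5@[13:14],P6@[12:14]
pos 15 'd': at 20 (via fail)
pos 16 'd': at 10 (via fail)
pos 17 'b': at 11  emit P5@[16:17]
pos 18 'b': at 12
pos 19 'c': at 13  emit P0@[17:19],P2@[15:19],P7@[19:19]
pos 20 'd': at 9 (via fail)
pos 21 'd': at 10
pos 22 'd': at 10 (via fail)
pos 23 'b': at 11  emit P5@[22:23]
pos 24 'b': at 12
pos 25 'c': at 13  emit P0@[23:25],P2@[21:25],P7@[25:25]
pos 26 'b': at 1 (via fail)
pos 27 'b': at 2
pos 28 'c': at 3  emit P0@[26:28],P7@[28:28]
pos 29 'c': at 22 (via fail)  emit P7@[29:29]
pos 30 'a': at 0 (via fail)
pos 31 'b': at 1
pos 32 'b': at 2
pos 33 'd': at 20 (via fail)
pos 34 'b': at 21  emit P5@[33:34],P6@[32:34]
pos 35 'b': at 2 (via fail)
pos 36 'b': at 2 (via fail)
pos 37 'c': at 3  emit P0@[35:37],P7@[37:37]
pos 38 'd': at 9 (via fail)
pos 39 'd': at 10
pos 40 'b': at 11  emit P5@[39:40]
pos 41 'b': at 12
pos 42 'c': at 13  emit P0@[40:42],P2@[38:42],P7@[42:42]
pos 43 'e': at 14 (via fail)
pos 44 'b': at 1 (via fail)
pos 45 'e': at 4  emit P4@[44:45]
pos 46 'b': at 1 (via fail)
pos 47 'b': at 2
pos 48 'c': at 3  emit P0@[46:48],P7@[48:48]
pos 49 'c': at 22 (via fail)  emit P7@[49:49]
pos 50 'b': at 1 (via fail)
pos 51 'e': at 4  emit P4@[50:51]
pos 52 'c': at 22 (via fail)  emit P7@[52:52]
pos 53 'b': at 1 (via fail)
pos 54 'e': at 4  emit P4@[53:54]
pos 55 'b': at 1 (via fail)
pos 56 'd': at 20
pos 57 'b': at 21  emit P5@[56:57],P6@[55:57]
pos 58 'c': at 22 (via fail)  emit P7@[58:58]
pos 59 'b': at 1 (via fail)
pos 60 'b': at 2
pos 61 'c': at 3  emit P0@[59:61],P7@[61:61]
pos 62 'c': at 22 (via fail)  emit P7@[62:62]
pos 63 'b': at 1 (via fail)
pos 64 'b': at 2
pos 65 'c': at 3  emit P0@[63:65],P7@[65:65]
pos 66 'b': at 1 (via fail)
pos 67 'd': at 20
pos 68 'a': at 0 (via fail)
pos 69 'e': at 14
pos 70 'a': at 0 (via fail)

All matches (sorted): [[0,7],[3,0],[3,7],[4,7],[5,7],[14,5],[14,6],[17,5],[19,0],[19,2],[19,7],[23,5],[25,0],[25,2],[25,7],[28,0],[28,7],[29,7],[34,5],[34,6],[37,0],[37,7],[40,5],[42,0],[42,2],[42,7],[45,4],[48,0],[48,7],[49,7],[51,4],[52,7],[54,4],[57,5],[57,6],[58,7],[61,0],[61,7],[62,7],[65,0],[65,7]]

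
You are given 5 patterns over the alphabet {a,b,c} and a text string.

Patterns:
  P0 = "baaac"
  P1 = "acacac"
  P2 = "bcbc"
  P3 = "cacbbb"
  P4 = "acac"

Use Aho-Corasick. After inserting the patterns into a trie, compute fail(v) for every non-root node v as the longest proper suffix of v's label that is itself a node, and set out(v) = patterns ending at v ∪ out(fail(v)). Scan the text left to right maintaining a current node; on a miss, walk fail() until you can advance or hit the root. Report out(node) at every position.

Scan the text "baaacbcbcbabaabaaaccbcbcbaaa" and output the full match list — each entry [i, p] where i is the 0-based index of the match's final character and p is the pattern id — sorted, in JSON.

Construct AC machine:
Trie (insert patterns):
  0='ε' goto a→6 b→1 c→15
  1='b' goto a→2 c→12
  2='ba' goto a→3
  3='baa' goto a→4
  4='baaa' goto c→5
  5='baaac' goto ·  [P0 ends]
  6='a' goto c→7
  7='ac' goto a→8
  8='aca' goto c→9
  9='acac' goto a→10  [P4 ends]
  10='acaca' goto c→11
  11='acacac' goto ·  [P1 ends]
  12='bc' goto b→13
  13='bcb' goto c→14
  14='bcbc' goto ·  [P2 ends]
  15='c' goto a→16
  16='ca' goto c→17
  17='cac' goto b→18
  18='cacb' goto b→19
  19='cacbb' goto b→20
  20='cacbbb' goto ·  [P3 ends]

BFS fail/out derivation:
  fail(1) 'b': from fail(0)=0 chase 'b': 0 ⇒ 0;  out=∅∪out(0)=∅
  fail(6) 'a': from fail(0)=0 chase 'a': 0 ⇒ 0;  out=∅∪out(0)=∅
  fail(15) 'c': from fail(0)=0 chase 'c': 0 ⇒ 0;  out=∅∪out(0)=∅
  fail(2) 'ba': from fail(1)=0 chase 'a': 0 ⇒ 6;  out=∅∪out(6)=∅
  fail(7) 'ac': from fail(6)=0 chase 'c': 0 ⇒ 15;  out=∅∪out(15)=∅
  fail(12) 'bc': from fail(1)=0 chase 'c': 0 ⇒ 15;  out=∅∪out(15)=∅
  fail(16) 'ca': from fail(15)=0 chase 'a': 0 ⇒ 6;  out=∅∪out(6)=∅
  fail(3) 'baa': from fail(2)=6 chase 'a': 6→0 ⇒ 6;  out=∅∪out(6)=∅
  fail(8) 'aca': from fail(7)=15 chase 'a': 15 ⇒ 16;  out=∅∪out(16)=∅
  fail(13) 'bcb': from fail(12)=15 chase 'b': 15→0 ⇒ 1;  out=∅∪out(1)=∅
  fail(17) 'cac': from fail(16)=6 chase 'c': 6 ⇒ 7;  out=∅∪out(7)=∅
  fail(4) 'baaa': from fail(3)=6 chase 'a': 6→0 ⇒ 6;  out=∅∪out(6)=∅
  fail(9) 'acac': from fail(8)=16 chase 'c': 16 ⇒ 17;  out={4}∪out(17)={4}
  fail(14) 'bcbc': from fail(13)=1 chase 'c': 1 ⇒ 12;  out={2}∪out(12)={2}
  fail(18) 'cacb': from fail(17)=7 chase 'b': 7→15→0 ⇒ 1;  out=∅∪out(1)=∅
  fail(5) 'baaac': from fail(4)=6 chase 'c': 6 ⇒ 7;  out={0}∪out(7)={0}
  fail(10) 'acaca': from fail(9)=17 chase 'a': 17→7 ⇒ 8;  out=∅∪out(8)=∅
  fail(19) 'cacbb': from fail(18)=1 chase 'b': 1→0 ⇒ 1;  out=∅∪out(1)=∅
  fail(11) 'acacac': from fail(10)=8 chase 'c': 8 ⇒ 9;  out={1}∪out(9)={1,4}
  fail(20) 'cacbbb': from fail(19)=1 chase 'b': 1→0 ⇒ 1;  out={3}∪out(1)={3}

Run:
pos 0 'b': at 1
pos 1 'a': at 2
pos 2 'a': at 3
pos 3 'a': at 4
pos 4 'c': at 5  emit P0@[0:4]
pos 5 'b': at 1 ·f
pos 6 'c': at 12
pos 7 'b': at 13
pos 8 'c': at 14  emit P2@[5:8]
pos 9 'b': at 13 ·f
pos 10 'a': at 2 ·f
pos 11 'b': at 1 ·f
pos 12 'a': at 2
pos 13 'a': at 3
pos 14 'b': at 1 ·f
pos 15 'a': at 2
pos 16 'a': at 3
pos 17 'a': at 4
pos 18 'c': at 5  emit P0@[14:18]
pos 19 'c': at 15 ·f
pos 20 'b': at 1 ·f
pos 21 'c': at 12
pos 22 'b': at 13
pos 23 'c': at 14  emit P2@[20:23]
pos 24 'b': at 13 ·f
pos 25 'a': at 2 ·f
pos 26 'a': at 3
pos 27 'a': at 4

Matches: [[4,0],[8,2],[18,0],[23,2]]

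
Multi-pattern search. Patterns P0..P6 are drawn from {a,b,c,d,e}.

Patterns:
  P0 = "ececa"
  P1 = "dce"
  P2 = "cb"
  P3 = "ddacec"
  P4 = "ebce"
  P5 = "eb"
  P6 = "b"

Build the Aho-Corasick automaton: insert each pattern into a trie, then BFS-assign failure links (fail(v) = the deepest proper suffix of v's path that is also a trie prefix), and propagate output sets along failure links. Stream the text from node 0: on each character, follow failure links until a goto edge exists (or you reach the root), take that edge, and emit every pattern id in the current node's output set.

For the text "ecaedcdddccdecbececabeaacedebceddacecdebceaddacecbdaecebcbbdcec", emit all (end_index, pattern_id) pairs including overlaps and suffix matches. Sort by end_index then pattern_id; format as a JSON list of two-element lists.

Build:
Trie nodes:
  0='ε' goto b→19 c→9 d→6 e→1
  1='e' goto b→16 c→2
  2='ec' goto e→3
  3='ece' goto c→4
  4='ecec' goto a→5
  5='ececa' goto ·  [P0 ends]
  6='d' goto c→7 d→11
  7='dc' goto e→8
  8='dce' goto ·  [P1 ends]
  9='c' goto b→10
  10='cb' goto ·  [P2 ends]
  11='dd' goto a→12
  12='dda' goto c→13
  13='ddac' goto e→14
  14='ddace' goto c→15
  15='ddacec' goto ·  [P3 ends]
  16='eb' goto c→17  [P5 ends]
  17='ebc' goto e→18
  18='ebce' goto ·  [P4 ends]
  19='b' goto ·  [P6 ends]

Failure links (BFS by depth):
  fail(1) 'e': from fail(0)=0 chase 'e': 0 ⇒ 0;  out=∅∪out(0)=∅
  fail(6) 'd': from fail(0)=0 chase 'd': 0 ⇒ 0;  out=∅∪out(0)=∅
  fail(9) 'c': from fail(0)=0 chase 'c': 0 ⇒ 0;  out=∅∪out(0)=∅
  fail(19) 'b': from fail(0)=0 chase 'b': 0 ⇒ 0;  out={6}∪out(0)={6}
  fail(2) 'ec': from fail(1)=0 chase 'c': 0 ⇒ 9;  out=∅∪out(9)=∅
  fail(7) 'dc': from fail(6)=0 chase 'c': 0 ⇒ 9;  out=∅∪out(9)=∅
  fail(10) 'cb': from fail(9)=0 chase 'b': 0 ⇒ 19;  out={2}∪out(19)={2,6}
  fail(11) 'dd': from fail(6)=0 chase 'd': 0 ⇒ 6;  out=∅∪out(6)=∅
  fail(16) 'eb': from fail(1)=0 chase 'b': 0 ⇒ 19;  out={5}∪out(19)={5,6}
  fail(3) 'ece': from fail(2)=9 chase 'e': 9→0 ⇒ 1;  out=∅∪out(1)=∅
  fail(8) 'dce': from fail(7)=9 chase 'e': 9→0 ⇒ 1;  out={1}∪out(1)={1}
  fail(12) 'dda': from fail(11)=6 chase 'a': 6→0 ⇒ 0;  out=∅∪out(0)=∅
  fail(17) 'ebc': from fail(16)=19 chase 'c': 19→0 ⇒ 9;  out=∅∪out(9)=∅
  fail(4) 'ecec': from fail(3)=1 chase 'c': 1 ⇒ 2;  out=∅∪out(2)=∅
  fail(13) 'ddac': from fail(12)=0 chase 'c': 0 ⇒ 9;  out=∅∪out(9)=∅
  fail(18) 'ebce': from fail(17)=9 chase 'e': 9→0 ⇒ 1;  out={4}∪out(1)={4}
  fail(5) 'ececa': from fail(4)=2 chase 'a': 2→9→0 ⇒ 0;  out={0}∪out(0)={0}
  fail(14) 'ddace': from fail(13)=9 chase 'e': 9→0 ⇒ 1;  out=∅∪out(1)=∅
  fail(15) 'ddacec': from fail(14)=1 chase 'c': 1 ⇒ 2;  out={3}∪out(2)={3}

Scan:
[0] read 'e'  n0⇒n1
[1] read 'c'  n1⇒n2
[2] read 'a'  n2⇒n0 (via fail)
[3] read 'e'  n0⇒n1
[4] read 'd'  n1⇒n6 (via fail)
[5] read 'c'  n6⇒n7
[6] read 'd'  n7⇒n6 (via fail)
[7] read 'd'  n6⇒n11
[8] read 'd'  n11⇒n11 (via fail)
[9] read 'c'  n11⇒n7 (via fail)
[10] read 'c'  n7⇒n9 (via fail)
[11] read 'd'  n9⇒n6 (via fail)
[12] read 'e'  n6⇒n1 (via fail)
[13] read 'c'  n1⇒n2
[14] read 'b'  n2⇒n10 (via fail)  → match P2@[13:14],P6@[14:14]
[15] read 'e'  n10⇒n1 (via fail)
[16] read 'c'  n1⇒n2
[17] read 'e'  n2⇒n3
[18] read 'c'  n3⇒n4
[19] read 'a'  n4⇒n5  → match P0@[15:19]
[20] read 'b'  n5⇒n19 (via fail)  → match P6@[20:20]
[21] read 'e'  n19⇒n1 (via fail)
[22] read 'a'  n1⇒n0 (via fail)
[23] read 'a'  n0⇒n0
[24] read 'c'  n0⇒n9
[25] read 'e'  n9⇒n1 (via fail)
[26] read 'd'  n1⇒n6 (via fail)
[27] read 'e'  n6⇒n1 (via fail)
[28] read 'b'  n1⇒n16  → match P5@[27:28],P6@[28:28]
[29] read 'c'  n16⇒n17
[30] read 'e'  n17⇒n18  → match P4@[27:30]
[31] read 'd'  n18⇒n6 (via fail)
[32] read 'd'  n6⇒n11
[33] read 'a'  n11⇒n12
[34] read 'c'  n12⇒n13
[35] read 'e'  n13⇒n14
[36] read 'c'  n14⇒n15  → match P3@[31:36]
[37] read 'd'  n15⇒n6 (via fail)
[38] read 'e'  n6⇒n1 (via fail)
[39] read 'b'  n1⇒n16  → match P5@[38:39],P6@[39:39]
[40] read 'c'  n16⇒n17
[41] read 'e'  n17⇒n18  → match P4@[38:41]
[42] read 'a'  n18⇒n0 (via fail)
[43] read 'd'  n0⇒n6
[44] read 'd'  n6⇒n11
[45] read 'a'  n11⇒n12
[46] read 'c'  n12⇒n13
[47] read 'e'  n13⇒n14
[48] read 'c'  n14⇒n15  → match P3@[43:48]
[49] read 'b'  n15⇒n10 (via fail)  → match P2@[48:49],P6@[49:49]
[50] read 'd'  n10⇒n6 (via fail)
[51] read 'a'  n6⇒n0 (via fail)
[52] read 'e'  n0⇒n1
[53] read 'c'  n1⇒n2
[54] read 'e'  n2⇒n3
[55] read 'b'  n3⇒n16 (via fail)  → match P5@[54:55],P6@[55:55]
[56] read 'c'  n16⇒n17
[57] read 'b'  n17⇒n10 (via fail)  → match P2@[56:57],P6@[57:57]
[58] read 'b'  n10⇒n19 (via fail)  → match P6@[58:58]
[59] read 'd'  n19⇒n6 (via fail)
[60] read 'c'  n6⇒n7
[61] read 'e'  n7⇒n8  → match P1@[59:61]
[62] read 'c'  n8⇒n2 (via fail)

Matches: [[14,2],[14,6],[19,0],[20,6],[28,5],[28,6],[30,4],[36,3],[39,5],[39,6],[41,4],[48,3],[49,2],[49,6],[55,5],[55,6],[57,2],[57,6],[58,6],[61,1]]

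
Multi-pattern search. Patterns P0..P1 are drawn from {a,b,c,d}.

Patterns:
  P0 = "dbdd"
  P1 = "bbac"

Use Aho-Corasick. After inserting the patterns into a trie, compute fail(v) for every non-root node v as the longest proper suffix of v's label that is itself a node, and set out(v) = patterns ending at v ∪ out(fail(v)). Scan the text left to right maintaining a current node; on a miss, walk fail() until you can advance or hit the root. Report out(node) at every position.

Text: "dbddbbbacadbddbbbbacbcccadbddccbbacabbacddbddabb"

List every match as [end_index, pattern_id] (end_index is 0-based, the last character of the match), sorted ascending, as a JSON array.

Construct AC machine:
Trie nodes:
  0='ε' goto b→5 d→1
  1='d' goto b→2
  2='db' goto d→3
  3='dbd' goto d→4
  4='dbdd' goto ·  ←P0
  5='b' goto b→6
  6='bb' goto a→7
  7='bba' goto c→8
  8='bbac' goto ·  ←P1

Failure links (BFS by depth):
  fail(1) 'd': from fail(0)=0 chase 'd': 0 ⇒ 0;  out=∅∪out(0)=∅
  fail(5) 'b': from fail(0)=0 chase 'b': 0 ⇒ 0;  out=∅∪out(0)=∅
  fail(2) 'db': from fail(1)=0 chase 'b': 0 ⇒ 5;  out=∅∪out(5)=∅
  fail(6) 'bb': from fail(5)=0 chase 'b': 0 ⇒ 5;  out=∅∪out(5)=∅
  fail(3) 'dbd': from fail(2)=5 chase 'd': 5→0 ⇒ 1;  out=∅∪out(1)=∅
  fail(7) 'bba': from fail(6)=5 chase 'a': 5→0 ⇒ 0;  out=∅∪out(0)=∅
  fail(4) 'dbdd': from fail(3)=1 chase 'd': 1→0 ⇒ 1;  out={0}∪out(1)={0}
  fail(8) 'bbac': from fail(7)=0 chase 'c': 0 ⇒ 0;  out={1}∪out(0)={1}

Run:
pos 0 'd': at 1
pos 1 'b': at 2
pos 2 'd': at 3
pos 3 'd': at 4  ** P0@[0:3]
pos 4 'b': at 2 (fail-walked)
pos 5 'b': at 6 (fail-walked)
pos 6 'b': at 6 (fail-walked)
pos 7 'a': at 7
pos 8 'c': at 8  ** P1@[5:8]
pos 9 'a': at 0 (fail-walked)
pos 10 'd': at 1
pos 11 'b': at 2
pos 12 'd': at 3
pos 13 'd': at 4  ** P0@[10:13]
pos 14 'b': at 2 (fail-walked)
pos 15 'b': at 6 (fail-walked)
pos 16 'b': at 6 (fail-walked)
pos 17 'b': at 6 (fail-walked)
pos 18 'a': at 7
pos 19 'c': at 8  ** P1@[16:19]
pos 20 'b': at 5 (fail-walked)
pos 21 'c': at 0 (fail-walked)
pos 22 'c': at 0
pos 23 'c': at 0
pos 24 'a': at 0
pos 25 'd': at 1
pos 26 'b': at 2
pos 27 'd': at 3
pos 28 'd': at 4  ** P0@[25:28]
pos 29 'c': at 0 (fail-walked)
pos 30 'c': at 0
pos 31 'b': at 5
pos 32 'b': at 6
pos 33 'a': at 7
pos 34 'c': at 8  ** P1@[31:34]
pos 35 'a': at 0 (fail-walked)
pos 36 'b': at 5
pos 37 'b': at 6
pos 38 'a': at 7
pos 39 'c': at 8  ** P1@[36:39]
pos 40 'd': at 1 (fail-walked)
pos 41 'd': at 1 (fail-walked)
pos 42 'b': at 2
pos 43 'd': at 3
pos 44 'd': at 4  ** P0@[41:44]
pos 45 'a': at 0 (fail-walked)
pos 46 'b': at 5
pos 47 'b': at 6

Matches: [[3,0],[8,1],[13,0],[19,1],[28,0],[34,1],[39,1],[44,0]]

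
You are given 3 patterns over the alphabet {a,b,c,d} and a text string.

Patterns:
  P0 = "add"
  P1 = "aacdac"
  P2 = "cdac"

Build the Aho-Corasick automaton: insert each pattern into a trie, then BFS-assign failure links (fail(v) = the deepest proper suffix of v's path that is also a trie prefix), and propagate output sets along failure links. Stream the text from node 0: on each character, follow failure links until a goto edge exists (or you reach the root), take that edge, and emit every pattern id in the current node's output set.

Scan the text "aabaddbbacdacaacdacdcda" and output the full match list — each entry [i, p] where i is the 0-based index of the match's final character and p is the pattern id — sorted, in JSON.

Construct AC machine:
Trie nodes:
  n0 'ε': a→1 c→9
  n1 'a': a→4 d→2
  n2 'ad': d→3
  n3 'add': ·  [P0 ends]
  n4 'aa': c→5
  n5 'aac': d→6
  n6 'aacd': a→7
  n7 'aacda': c→8
  n8 'aacdac': ·  [P1 ends]
  n9 'c': d→10
  n10 'cd': a→11
  n11 'cda': c→12
  n12 'cdac': ·  [P2 ends]

Failure links (BFS by depth):
  fail(1) 'a': from fail(0)=0 chase 'a': 0 ⇒ 0;  out=∅∪out(0)=∅
  fail(9) 'c': from fail(0)=0 chase 'c': 0 ⇒ 0;  out=∅∪out(0)=∅
  fail(2) 'ad': from fail(1)=0 chase 'd': 0 ⇒ 0;  out=∅∪out(0)=∅
  fail(4) 'aa': from fail(1)=0 chase 'a': 0 ⇒ 1;  out=∅∪out(1)=∅
  fail(10) 'cd': from fail(9)=0 chase 'd': 0 ⇒ 0;  out=∅∪out(0)=∅
  fail(3) 'add': from fail(2)=0 chase 'd': 0 ⇒ 0;  out={0}∪out(0)={0}
  fail(5) 'aac': from fail(4)=1 chase 'c': 1→0 ⇒ 9;  out=∅∪out(9)=∅
  fail(11) 'cda': from fail(10)=0 chase 'a': 0 ⇒ 1;  out=∅∪out(1)=∅
  fail(6) 'aacd': from fail(5)=9 chase 'd': 9 ⇒ 10;  out=∅∪out(10)=∅
  fail(12) 'cdac': from fail(11)=1 chase 'c': 1→0 ⇒ 9;  out={2}∪out(9)={2}
  fail(7) 'aacda': from fail(6)=10 chase 'a': 10 ⇒ 11;  out=∅∪out(11)=∅
  fail(8) 'aacdac': from fail(7)=11 chase 'c': 11 ⇒ 12;  out={1}∪out(12)={1,2}

Run:
pos 0 'a': at 1
pos 1 'a': at 4
pos 2 'b': at 0 (fail-walked)
pos 3 'a': at 1
pos 4 'd': at 2
pos 5 'd': at 3  → match P0@[3:5]
pos 6 'b': at 0 (fail-walked)
pos 7 'b': at 0
pos 8 'a': at 1
pos 9 'c': at 9 (fail-walked)
pos 10 'd': at 10
pos 11 'a': at 11
pos 12 'c': at 12  → match P2@[9:12]
pos 13 'a': at 1 (fail-walked)
pos 14 'a': at 4
pos 15 'c': at 5
pos 16 'd': at 6
pos 17 'a': at 7
pos 18 'c': at 8  → match P1@[13:18],P2@[15:18]
pos 19 'd': at 10 (fail-walked)
pos 20 'c': at 9 (fail-walked)
pos 21 'd': at 10
pos 22 'a': at 11

Result: [[5,0],[12,2],[18,1],[18,2]]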